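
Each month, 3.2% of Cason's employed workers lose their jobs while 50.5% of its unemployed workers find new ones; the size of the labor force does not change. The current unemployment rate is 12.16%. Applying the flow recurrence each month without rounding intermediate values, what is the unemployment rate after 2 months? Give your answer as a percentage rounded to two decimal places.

With a fixed labor force, u_{t+1} = u_t + s·(1−u_t) − f·u_t = u_t·(1−s−f) + s.
Here 1−s−f = 0.463 and s = 0.032.
u_1 = 0.121600 × 0.463 + 0.032 = 0.088301.
u_2 = 0.088301 × 0.463 + 0.032 = 0.072883.

Unemployment rate after two months ≈ 7.29%.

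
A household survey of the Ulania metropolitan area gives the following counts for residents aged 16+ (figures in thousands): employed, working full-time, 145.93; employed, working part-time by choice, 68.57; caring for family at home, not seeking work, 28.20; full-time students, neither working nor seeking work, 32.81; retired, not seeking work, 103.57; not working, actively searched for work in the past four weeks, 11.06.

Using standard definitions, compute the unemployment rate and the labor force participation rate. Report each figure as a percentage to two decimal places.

Employed = 145.93 + 68.57 = 214.50 thousand.
Unemployed = 11.06 thousand.
Labor force = 214.50 + 11.06 = 225.56 thousand.
Not in labor force = 28.20 + 32.81 + 103.57 = 164.58 thousand (those not working and not actively searching are outside the labor force).
Civilian working-age population = 225.56 + 164.58 = 390.14 thousand.
Unemployment rate = 11.06 / 225.56 = 4.90%.
Labor force participation rate = 225.56 / 390.14 = 57.82%.

Unemployment rate ≈ 4.90%; labor force participation rate ≈ 57.82%.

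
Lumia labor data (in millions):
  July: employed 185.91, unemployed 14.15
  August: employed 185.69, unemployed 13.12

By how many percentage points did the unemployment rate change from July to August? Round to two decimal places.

The unemployment rate changed by −0.47 percentage points.

July: labor force = 185.91 + 14.15 = 200.06; u = 14.15/200.06 = 7.07%.
August: labor force = 185.69 + 13.12 = 198.81; u = 13.12/198.81 = 6.60%.
Change = 6.60% − 7.07% = −0.47 pp.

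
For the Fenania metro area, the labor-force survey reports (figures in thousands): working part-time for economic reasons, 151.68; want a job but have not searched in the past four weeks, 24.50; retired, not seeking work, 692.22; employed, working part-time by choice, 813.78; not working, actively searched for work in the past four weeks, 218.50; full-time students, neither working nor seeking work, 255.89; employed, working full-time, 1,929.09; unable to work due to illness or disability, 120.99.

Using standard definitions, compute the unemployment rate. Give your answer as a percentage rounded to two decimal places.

Employed = 151.68 + 813.78 + 1,929.09 = 2,894.55 thousand (anyone who worked, including part-time for economic reasons, counts as employed).
Unemployed = 218.50 thousand.
Labor force = 2,894.55 + 218.50 = 3,113.05 thousand.
Unemployment rate = 218.50 / 3,113.05 = 7.02%.

Unemployment rate ≈ 7.02%.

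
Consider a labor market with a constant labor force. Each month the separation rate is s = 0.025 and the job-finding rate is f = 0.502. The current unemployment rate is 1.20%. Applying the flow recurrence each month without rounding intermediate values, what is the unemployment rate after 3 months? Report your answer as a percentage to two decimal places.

With a fixed labor force, u_{t+1} = u_t + s·(1−u_t) − f·u_t = u_t·(1−s−f) + s.
Here 1−s−f = 0.473 and s = 0.025.
u_1 = 0.012000 × 0.473 + 0.025 = 0.030676.
u_2 = 0.030676 × 0.473 + 0.025 = 0.039510.
u_3 = 0.039510 × 0.473 + 0.025 = 0.043688.

Unemployment rate after three months ≈ 4.37%.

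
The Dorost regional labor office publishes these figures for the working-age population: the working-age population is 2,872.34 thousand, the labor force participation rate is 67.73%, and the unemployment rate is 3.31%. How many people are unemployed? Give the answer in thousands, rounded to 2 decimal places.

About 64.39 thousand are unemployed.

Labor force = 0.6773 × 2,872.34 = 1,945.44 thousand.
Unemployed = 0.0331 × 1,945.44 ≈ 64.39 thousand.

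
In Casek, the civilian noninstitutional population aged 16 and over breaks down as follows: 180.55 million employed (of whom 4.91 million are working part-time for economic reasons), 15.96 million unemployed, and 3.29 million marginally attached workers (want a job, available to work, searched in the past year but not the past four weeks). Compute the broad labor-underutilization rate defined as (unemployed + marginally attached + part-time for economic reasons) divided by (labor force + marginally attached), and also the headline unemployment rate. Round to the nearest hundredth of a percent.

Broad underutilization rate ≈ 12.09%; headline unemployment rate ≈ 8.12%.

Labor force = 180.55 + 15.96 = 196.51 million.
Numerator = 15.96 + 3.29 + 4.91 = 24.16 million.
Denominator = 196.51 + 3.29 = 199.80 million.
Broad rate = 24.16 / 199.80 = 12.09%.
Headline unemployment rate = 15.96 / 196.51 = 8.12%.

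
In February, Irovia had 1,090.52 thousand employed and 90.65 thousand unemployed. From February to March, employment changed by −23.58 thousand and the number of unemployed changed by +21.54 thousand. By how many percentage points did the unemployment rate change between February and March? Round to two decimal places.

The unemployment rate changed by +1.84 percentage points.

February: labor force = 1,090.52 + 90.65 = 1,181.17; u = 90.65/1,181.17 = 7.67%.
March: labor force = 1,066.94 + 112.19 = 1,179.13; u = 112.19/1,179.13 = 9.51%.
Change = 9.51% − 7.67% = +1.84 pp.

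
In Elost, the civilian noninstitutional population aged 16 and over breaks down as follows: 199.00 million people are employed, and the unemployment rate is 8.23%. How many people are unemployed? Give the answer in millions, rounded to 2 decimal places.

About 17.85 million are unemployed.

Let U be the number unemployed. The labor force is E + U, and U/(E+U) = 0.0823.
So U = 0.0823 × 199.00 / (1 − 0.0823) = 16.3777 / 0.9177 ≈ 17.85 million.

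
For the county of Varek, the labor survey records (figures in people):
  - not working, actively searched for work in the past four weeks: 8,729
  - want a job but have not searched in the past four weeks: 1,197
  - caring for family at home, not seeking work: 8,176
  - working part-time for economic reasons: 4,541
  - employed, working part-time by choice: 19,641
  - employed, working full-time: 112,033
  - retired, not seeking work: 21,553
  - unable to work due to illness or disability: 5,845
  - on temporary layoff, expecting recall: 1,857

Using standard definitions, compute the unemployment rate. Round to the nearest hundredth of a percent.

Employed = 4,541 + 19,641 + 112,033 = 136,215 (anyone who worked, including part-time for economic reasons, counts as employed).
Unemployed = 8,729 + 1,857 = 10,586 (jobless and actively searching, or on temporary layoff).
Labor force = 136,215 + 10,586 = 146,801.
Unemployment rate = 10,586 / 146,801 = 7.21%.

Unemployment rate ≈ 7.21%.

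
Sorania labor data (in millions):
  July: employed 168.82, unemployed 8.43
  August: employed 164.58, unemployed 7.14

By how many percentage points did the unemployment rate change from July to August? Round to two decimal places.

July: labor force = 168.82 + 8.43 = 177.25; u = 8.43/177.25 = 4.76%.
August: labor force = 164.58 + 7.14 = 171.72; u = 7.14/171.72 = 4.16%.
Change = 4.16% − 4.76% = −0.60 pp.

The unemployment rate changed by −0.60 percentage points.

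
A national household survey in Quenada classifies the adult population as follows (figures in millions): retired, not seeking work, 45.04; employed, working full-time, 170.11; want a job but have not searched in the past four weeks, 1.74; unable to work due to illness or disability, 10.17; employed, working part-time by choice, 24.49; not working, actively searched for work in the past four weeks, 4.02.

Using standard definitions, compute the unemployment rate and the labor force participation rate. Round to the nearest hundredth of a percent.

Employed = 170.11 + 24.49 = 194.60 million.
Unemployed = 4.02 million.
Labor force = 194.60 + 4.02 = 198.62 million.
Not in labor force = 45.04 + 1.74 + 10.17 = 56.95 million (those not working and not actively searching are outside the labor force — including those who want a job but have given up searching).
Civilian working-age population = 198.62 + 56.95 = 255.57 million.
Unemployment rate = 4.02 / 198.62 = 2.02%.
Labor force participation rate = 198.62 / 255.57 = 77.72%.

Unemployment rate ≈ 2.02%; labor force participation rate ≈ 77.72%.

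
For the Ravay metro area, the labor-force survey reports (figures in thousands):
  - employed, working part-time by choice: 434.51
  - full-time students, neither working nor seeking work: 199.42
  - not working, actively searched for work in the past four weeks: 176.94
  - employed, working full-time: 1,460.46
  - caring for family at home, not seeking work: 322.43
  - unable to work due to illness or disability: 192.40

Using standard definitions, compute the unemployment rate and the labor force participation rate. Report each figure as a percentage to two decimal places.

Unemployment rate ≈ 8.54%; labor force participation rate ≈ 74.36%.

Employed = 434.51 + 1,460.46 = 1,894.97 thousand.
Unemployed = 176.94 thousand.
Labor force = 1,894.97 + 176.94 = 2,071.91 thousand.
Not in labor force = 199.42 + 322.43 + 192.40 = 714.25 thousand (those not working and not actively searching are outside the labor force).
Civilian working-age population = 2,071.91 + 714.25 = 2,786.16 thousand.
Unemployment rate = 176.94 / 2,071.91 = 8.54%.
Labor force participation rate = 2,071.91 / 2,786.16 = 74.36%.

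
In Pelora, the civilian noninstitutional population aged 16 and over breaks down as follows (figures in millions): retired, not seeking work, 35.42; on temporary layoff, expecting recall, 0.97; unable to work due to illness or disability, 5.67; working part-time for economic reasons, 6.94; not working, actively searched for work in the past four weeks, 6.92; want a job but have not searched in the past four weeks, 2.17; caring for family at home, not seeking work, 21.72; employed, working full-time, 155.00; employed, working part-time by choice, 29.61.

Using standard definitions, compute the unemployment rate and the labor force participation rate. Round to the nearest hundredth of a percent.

Employed = 6.94 + 155.00 + 29.61 = 191.55 million (anyone who worked, including part-time for economic reasons, counts as employed).
Unemployed = 0.97 + 6.92 = 7.89 million (jobless and actively searching, or on temporary layoff).
Labor force = 191.55 + 7.89 = 199.44 million.
Not in labor force = 35.42 + 5.67 + 2.17 + 21.72 = 64.98 million (those not working and not actively searching are outside the labor force — including those who want a job but have given up searching).
Civilian working-age population = 199.44 + 64.98 = 264.42 million.
Unemployment rate = 7.89 / 199.44 = 3.96%.
Labor force participation rate = 199.44 / 264.42 = 75.43%.

Unemployment rate ≈ 3.96%; labor force participation rate ≈ 75.43%.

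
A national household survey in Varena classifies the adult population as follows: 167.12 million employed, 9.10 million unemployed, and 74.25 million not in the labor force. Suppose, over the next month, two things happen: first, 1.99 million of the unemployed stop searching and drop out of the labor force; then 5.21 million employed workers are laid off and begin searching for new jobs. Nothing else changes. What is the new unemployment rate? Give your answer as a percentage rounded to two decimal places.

New unemployment rate ≈ 7.07%.

Initially, labor force = 167.12 + 9.10 = 176.22 million, so u = 9.10/176.22 = 5.16%.
After the first change, unemployed and labor force both fall by 1.99 → E = 167.12, U = 7.11, labor force = 174.23 million.
After the second change, employed falls and unemployed rises by 5.21; labor force unchanged → E = 161.91, U = 12.32, labor force = 174.23 million.
New unemployment rate = 12.32 / 174.23 = 7.07%.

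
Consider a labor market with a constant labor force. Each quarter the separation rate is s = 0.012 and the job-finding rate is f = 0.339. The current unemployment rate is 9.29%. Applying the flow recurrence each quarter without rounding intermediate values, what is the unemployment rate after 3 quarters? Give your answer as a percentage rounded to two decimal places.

With a fixed labor force, u_{t+1} = u_t + s·(1−u_t) − f·u_t = u_t·(1−s−f) + s.
Here 1−s−f = 0.649 and s = 0.012.
u_1 = 0.092900 × 0.649 + 0.012 = 0.072292.
u_2 = 0.072292 × 0.649 + 0.012 = 0.058918.
u_3 = 0.058918 × 0.649 + 0.012 = 0.050238.

Unemployment rate after three quarters ≈ 5.02%.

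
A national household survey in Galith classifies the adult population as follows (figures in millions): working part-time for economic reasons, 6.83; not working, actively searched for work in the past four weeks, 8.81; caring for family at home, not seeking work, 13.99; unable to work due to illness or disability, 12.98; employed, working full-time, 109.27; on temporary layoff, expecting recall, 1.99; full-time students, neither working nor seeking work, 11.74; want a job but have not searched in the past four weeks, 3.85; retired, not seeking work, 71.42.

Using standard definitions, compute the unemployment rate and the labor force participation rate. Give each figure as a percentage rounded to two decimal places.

Employed = 6.83 + 109.27 = 116.10 million (anyone who worked, including part-time for economic reasons, counts as employed).
Unemployed = 8.81 + 1.99 = 10.80 million (jobless and actively searching, or on temporary layoff).
Labor force = 116.10 + 10.80 = 126.90 million.
Not in labor force = 13.99 + 12.98 + 11.74 + 3.85 + 71.42 = 113.98 million (those not working and not actively searching are outside the labor force — including those who want a job but have given up searching).
Civilian working-age population = 126.90 + 113.98 = 240.88 million.
Unemployment rate = 10.80 / 126.90 = 8.51%.
Labor force participation rate = 126.90 / 240.88 = 52.68%.

Unemployment rate ≈ 8.51%; labor force participation rate ≈ 52.68%.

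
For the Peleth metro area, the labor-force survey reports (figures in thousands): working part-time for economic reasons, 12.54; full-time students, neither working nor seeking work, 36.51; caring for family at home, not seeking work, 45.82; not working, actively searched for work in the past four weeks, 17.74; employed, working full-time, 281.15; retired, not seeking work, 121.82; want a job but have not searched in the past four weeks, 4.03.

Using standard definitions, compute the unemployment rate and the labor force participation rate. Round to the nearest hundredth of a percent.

Employed = 12.54 + 281.15 = 293.69 thousand (anyone who worked, including part-time for economic reasons, counts as employed).
Unemployed = 17.74 thousand.
Labor force = 293.69 + 17.74 = 311.43 thousand.
Not in labor force = 36.51 + 45.82 + 121.82 + 4.03 = 208.18 thousand (those not working and not actively searching are outside the labor force — including those who want a job but have given up searching).
Civilian working-age population = 311.43 + 208.18 = 519.61 thousand.
Unemployment rate = 17.74 / 311.43 = 5.70%.
Labor force participation rate = 311.43 / 519.61 = 59.94%.

Unemployment rate ≈ 5.70%; labor force participation rate ≈ 59.94%.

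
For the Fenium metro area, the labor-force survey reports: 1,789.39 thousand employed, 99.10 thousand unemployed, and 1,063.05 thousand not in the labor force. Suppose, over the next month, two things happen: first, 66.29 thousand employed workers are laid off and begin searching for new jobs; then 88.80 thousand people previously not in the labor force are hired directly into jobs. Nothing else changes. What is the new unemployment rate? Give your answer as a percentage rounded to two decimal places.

New unemployment rate ≈ 8.36%.

Initially, labor force = 1,789.39 + 99.10 = 1,888.49 thousand, so u = 99.10/1,888.49 = 5.25%.
After the first change, employed falls and unemployed rises by 66.29; labor force unchanged → E = 1,723.10, U = 165.39, labor force = 1,888.49 thousand.
After the second change, employed and labor force both rise by 88.80; unemployed unchanged → E = 1,811.90, U = 165.39, labor force = 1,977.29 thousand.
New unemployment rate = 165.39 / 1,977.29 = 8.36%.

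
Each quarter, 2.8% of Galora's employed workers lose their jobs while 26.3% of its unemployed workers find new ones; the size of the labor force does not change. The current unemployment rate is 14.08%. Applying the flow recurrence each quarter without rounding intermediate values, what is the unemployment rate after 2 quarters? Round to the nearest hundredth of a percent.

With a fixed labor force, u_{t+1} = u_t + s·(1−u_t) − f·u_t = u_t·(1−s−f) + s.
Here 1−s−f = 0.709 and s = 0.028.
u_1 = 0.140800 × 0.709 + 0.028 = 0.127827.
u_2 = 0.127827 × 0.709 + 0.028 = 0.118629.

Unemployment rate after two quarters ≈ 11.86%.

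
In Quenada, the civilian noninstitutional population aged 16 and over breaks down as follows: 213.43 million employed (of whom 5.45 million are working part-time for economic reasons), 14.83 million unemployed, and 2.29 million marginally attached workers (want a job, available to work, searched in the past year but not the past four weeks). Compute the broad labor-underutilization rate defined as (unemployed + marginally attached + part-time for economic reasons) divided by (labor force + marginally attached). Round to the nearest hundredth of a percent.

Labor force = 213.43 + 14.83 = 228.26 million.
Numerator = 14.83 + 2.29 + 5.45 = 22.57 million.
Denominator = 228.26 + 2.29 = 230.55 million.
Broad rate = 22.57 / 230.55 = 9.79%.

Broad underutilization rate ≈ 9.79%.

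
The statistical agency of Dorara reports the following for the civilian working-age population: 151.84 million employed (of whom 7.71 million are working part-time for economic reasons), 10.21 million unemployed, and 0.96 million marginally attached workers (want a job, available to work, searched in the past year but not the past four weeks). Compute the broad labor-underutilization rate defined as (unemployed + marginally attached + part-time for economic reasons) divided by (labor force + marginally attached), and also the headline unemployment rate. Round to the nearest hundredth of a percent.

Labor force = 151.84 + 10.21 = 162.05 million.
Numerator = 10.21 + 0.96 + 7.71 = 18.88 million.
Denominator = 162.05 + 0.96 = 163.01 million.
Broad rate = 18.88 / 163.01 = 11.58%.
Headline unemployment rate = 10.21 / 162.05 = 6.30%.

Broad underutilization rate ≈ 11.58%; headline unemployment rate ≈ 6.30%.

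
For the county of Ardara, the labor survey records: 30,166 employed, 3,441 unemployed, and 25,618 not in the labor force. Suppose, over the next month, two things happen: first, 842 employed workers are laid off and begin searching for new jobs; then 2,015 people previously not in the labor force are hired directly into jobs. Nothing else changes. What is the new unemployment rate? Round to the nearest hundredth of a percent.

Initially, labor force = 30,166 + 3,441 = 33,607, so u = 3,441/33,607 = 10.24%.
After the first change, employed falls and unemployed rises by 842; labor force unchanged → E = 29,324, U = 4,283, labor force = 33,607.
After the second change, employed and labor force both rise by 2,015; unemployed unchanged → E = 31,339, U = 4,283, labor force = 35,622.
New unemployment rate = 4,283 / 35,622 = 12.02%.

New unemployment rate ≈ 12.02%.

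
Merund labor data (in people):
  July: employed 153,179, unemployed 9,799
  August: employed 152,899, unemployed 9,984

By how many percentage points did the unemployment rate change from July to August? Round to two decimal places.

The unemployment rate changed by +0.12 percentage points.

July: labor force = 153,179 + 9,799 = 162,978; u = 9,799/162,978 = 6.01%.
August: labor force = 152,899 + 9,984 = 162,883; u = 9,984/162,883 = 6.13%.
Change = 6.13% − 6.01% = +0.12 pp.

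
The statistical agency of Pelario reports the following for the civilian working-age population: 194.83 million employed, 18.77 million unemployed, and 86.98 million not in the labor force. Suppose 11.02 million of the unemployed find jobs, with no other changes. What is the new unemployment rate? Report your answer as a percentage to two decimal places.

New unemployment rate ≈ 3.63%.

Initially, labor force = 194.83 + 18.77 = 213.60 million, so u = 18.77/213.60 = 8.79%.
After the change, unemployed falls and employed rises by 11.02; labor force unchanged → E = 205.85, U = 7.75, labor force = 213.60 million.
New unemployment rate = 7.75 / 213.60 = 3.63%.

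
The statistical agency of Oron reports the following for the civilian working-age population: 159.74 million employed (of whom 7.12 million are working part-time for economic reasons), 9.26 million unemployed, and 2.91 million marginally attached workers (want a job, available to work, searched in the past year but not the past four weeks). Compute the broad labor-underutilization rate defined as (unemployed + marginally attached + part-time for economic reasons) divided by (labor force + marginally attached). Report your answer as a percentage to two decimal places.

Broad underutilization rate ≈ 11.22%.

Labor force = 159.74 + 9.26 = 169.00 million.
Numerator = 9.26 + 2.91 + 7.12 = 19.29 million.
Denominator = 169.00 + 2.91 = 171.91 million.
Broad rate = 19.29 / 171.91 = 11.22%.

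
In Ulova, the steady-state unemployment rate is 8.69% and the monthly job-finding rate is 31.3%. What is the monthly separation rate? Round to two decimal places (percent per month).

Separation rate ≈ 2.98% per month.

From u* = s/(s+f): s = u·f/(1−u).
s = 0.0869 × 31.3 / (1 − 0.0869) = 2.7200 / 0.9131 ≈ 2.98% per month.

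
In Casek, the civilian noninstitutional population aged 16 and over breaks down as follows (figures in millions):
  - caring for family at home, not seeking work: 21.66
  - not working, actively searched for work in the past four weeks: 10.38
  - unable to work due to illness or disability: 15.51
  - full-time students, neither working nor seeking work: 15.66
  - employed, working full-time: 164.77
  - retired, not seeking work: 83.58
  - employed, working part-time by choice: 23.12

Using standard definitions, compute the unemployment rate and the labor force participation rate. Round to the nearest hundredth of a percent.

Unemployment rate ≈ 5.24%; labor force participation rate ≈ 59.24%.

Employed = 164.77 + 23.12 = 187.89 million.
Unemployed = 10.38 million.
Labor force = 187.89 + 10.38 = 198.27 million.
Not in labor force = 21.66 + 15.51 + 15.66 + 83.58 = 136.41 million (those not working and not actively searching are outside the labor force).
Civilian working-age population = 198.27 + 136.41 = 334.68 million.
Unemployment rate = 10.38 / 198.27 = 5.24%.
Labor force participation rate = 198.27 / 334.68 = 59.24%.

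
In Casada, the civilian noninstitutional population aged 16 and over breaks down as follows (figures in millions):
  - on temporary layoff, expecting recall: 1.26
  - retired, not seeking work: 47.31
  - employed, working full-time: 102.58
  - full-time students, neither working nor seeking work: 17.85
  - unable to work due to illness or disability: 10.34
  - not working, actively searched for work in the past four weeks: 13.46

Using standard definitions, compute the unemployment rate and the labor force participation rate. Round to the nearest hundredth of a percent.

Unemployment rate ≈ 12.55%; labor force participation rate ≈ 60.84%.

Employed = 102.58 million.
Unemployed = 1.26 + 13.46 = 14.72 million (jobless and actively searching, or on temporary layoff).
Labor force = 102.58 + 14.72 = 117.30 million.
Not in labor force = 47.31 + 17.85 + 10.34 = 75.50 million (those not working and not actively searching are outside the labor force).
Civilian working-age population = 117.30 + 75.50 = 192.80 million.
Unemployment rate = 14.72 / 117.30 = 12.55%.
Labor force participation rate = 117.30 / 192.80 = 60.84%.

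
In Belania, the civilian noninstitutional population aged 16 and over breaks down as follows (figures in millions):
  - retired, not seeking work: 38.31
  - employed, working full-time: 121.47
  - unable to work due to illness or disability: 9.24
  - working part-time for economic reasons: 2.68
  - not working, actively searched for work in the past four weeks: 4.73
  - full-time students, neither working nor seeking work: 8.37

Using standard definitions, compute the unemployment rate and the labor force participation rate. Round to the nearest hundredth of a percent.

Employed = 121.47 + 2.68 = 124.15 million (anyone who worked, including part-time for economic reasons, counts as employed).
Unemployed = 4.73 million.
Labor force = 124.15 + 4.73 = 128.88 million.
Not in labor force = 38.31 + 9.24 + 8.37 = 55.92 million (those not working and not actively searching are outside the labor force).
Civilian working-age population = 128.88 + 55.92 = 184.80 million.
Unemployment rate = 4.73 / 128.88 = 3.67%.
Labor force participation rate = 128.88 / 184.80 = 69.74%.

Unemployment rate ≈ 3.67%; labor force participation rate ≈ 69.74%.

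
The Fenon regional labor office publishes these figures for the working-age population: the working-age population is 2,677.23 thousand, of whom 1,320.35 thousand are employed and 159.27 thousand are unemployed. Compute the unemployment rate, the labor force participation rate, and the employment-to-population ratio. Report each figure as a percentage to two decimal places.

Labor force = employed + unemployed = 1,320.35 + 159.27 = 1,479.62 thousand.
Unemployment rate = 159.27 / 1,479.62 = 10.76%.
Labor force participation rate = 1,479.62 / 2,677.23 = 55.27%.
Employment-population ratio = 1,320.35 / 2,677.23 = 49.32%.

Unemployment rate ≈ 10.76%; labor force participation rate ≈ 55.27%; employment-population ratio ≈ 49.32%.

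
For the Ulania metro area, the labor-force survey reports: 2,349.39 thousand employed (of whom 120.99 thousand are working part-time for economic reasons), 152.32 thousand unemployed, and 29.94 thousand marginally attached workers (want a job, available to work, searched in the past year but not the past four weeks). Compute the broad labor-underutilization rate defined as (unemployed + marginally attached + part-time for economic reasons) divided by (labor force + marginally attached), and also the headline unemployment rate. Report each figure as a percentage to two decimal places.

Labor force = 2,349.39 + 152.32 = 2,501.71 thousand.
Numerator = 152.32 + 29.94 + 120.99 = 303.25 thousand.
Denominator = 2,501.71 + 29.94 = 2,531.65 thousand.
Broad rate = 303.25 / 2,531.65 = 11.98%.
Headline unemployment rate = 152.32 / 2,501.71 = 6.09%.

Broad underutilization rate ≈ 11.98%; headline unemployment rate ≈ 6.09%.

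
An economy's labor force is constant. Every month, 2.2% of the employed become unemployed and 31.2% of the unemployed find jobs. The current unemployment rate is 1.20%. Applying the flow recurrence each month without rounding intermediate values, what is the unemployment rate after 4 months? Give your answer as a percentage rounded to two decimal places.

With a fixed labor force, u_{t+1} = u_t + s·(1−u_t) − f·u_t = u_t·(1−s−f) + s.
Here 1−s−f = 0.666 and s = 0.022.
u_1 = 0.012000 × 0.666 + 0.022 = 0.029992.
u_2 = 0.029992 × 0.666 + 0.022 = 0.041975.
u_3 = 0.041975 × 0.666 + 0.022 = 0.049955.
u_4 = 0.049955 × 0.666 + 0.022 = 0.055270.

Unemployment rate after four months ≈ 5.53%.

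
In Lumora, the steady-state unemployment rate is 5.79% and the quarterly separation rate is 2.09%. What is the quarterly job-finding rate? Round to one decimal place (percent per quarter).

Job-finding rate ≈ 34.0% per quarter.

From u* = s/(s+f): f = s·(1−u)/u.
f = 2.09 × (1 − 0.0579) / 0.0579 = 1.9690 / 0.0579 ≈ 34.0% per quarter.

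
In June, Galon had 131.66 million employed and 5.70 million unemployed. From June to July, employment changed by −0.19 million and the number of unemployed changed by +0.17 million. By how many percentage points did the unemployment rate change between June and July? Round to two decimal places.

June: labor force = 131.66 + 5.70 = 137.36; u = 5.70/137.36 = 4.15%.
July: labor force = 131.47 + 5.87 = 137.34; u = 5.87/137.34 = 4.27%.
Change = 4.27% − 4.15% = +0.12 pp.

The unemployment rate changed by +0.12 percentage points.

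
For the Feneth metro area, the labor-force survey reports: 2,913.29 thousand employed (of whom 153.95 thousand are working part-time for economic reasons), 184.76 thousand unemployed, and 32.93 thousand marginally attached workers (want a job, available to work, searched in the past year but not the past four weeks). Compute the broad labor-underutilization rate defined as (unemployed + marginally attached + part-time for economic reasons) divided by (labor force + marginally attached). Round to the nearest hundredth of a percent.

Broad underutilization rate ≈ 11.87%.

Labor force = 2,913.29 + 184.76 = 3,098.05 thousand.
Numerator = 184.76 + 32.93 + 153.95 = 371.64 thousand.
Denominator = 3,098.05 + 32.93 = 3,130.98 thousand.
Broad rate = 371.64 / 3,130.98 = 11.87%.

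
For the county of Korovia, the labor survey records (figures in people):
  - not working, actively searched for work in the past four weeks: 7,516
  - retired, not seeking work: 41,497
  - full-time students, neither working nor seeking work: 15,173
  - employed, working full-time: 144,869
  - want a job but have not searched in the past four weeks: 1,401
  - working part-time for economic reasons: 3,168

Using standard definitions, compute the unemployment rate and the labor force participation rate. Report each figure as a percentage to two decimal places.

Employed = 144,869 + 3,168 = 148,037 (anyone who worked, including part-time for economic reasons, counts as employed).
Unemployed = 7,516.
Labor force = 148,037 + 7,516 = 155,553.
Not in labor force = 41,497 + 15,173 + 1,401 = 58,071 (those not working and not actively searching are outside the labor force — including those who want a job but have given up searching).
Civilian working-age population = 155,553 + 58,071 = 213,624.
Unemployment rate = 7,516 / 155,553 = 4.83%.
Labor force participation rate = 155,553 / 213,624 = 72.82%.

Unemployment rate ≈ 4.83%; labor force participation rate ≈ 72.82%.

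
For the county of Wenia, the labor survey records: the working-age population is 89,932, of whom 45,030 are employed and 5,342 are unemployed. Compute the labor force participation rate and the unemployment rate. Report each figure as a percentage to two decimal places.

Labor force = employed + unemployed = 45,030 + 5,342 = 50,372.
Unemployment rate = 5,342 / 50,372 = 10.61%.
Labor force participation rate = 50,372 / 89,932 = 56.01%.

Labor force participation rate ≈ 56.01%; unemployment rate ≈ 10.61%.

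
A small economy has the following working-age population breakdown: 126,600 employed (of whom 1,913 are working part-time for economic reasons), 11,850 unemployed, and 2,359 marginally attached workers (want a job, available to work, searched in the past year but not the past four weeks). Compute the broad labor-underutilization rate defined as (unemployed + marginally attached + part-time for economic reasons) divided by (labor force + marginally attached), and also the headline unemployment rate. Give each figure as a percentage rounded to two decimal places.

Labor force = 126,600 + 11,850 = 138,450.
Numerator = 11,850 + 2,359 + 1,913 = 16,122.
Denominator = 138,450 + 2,359 = 140,809.
Broad rate = 16,122 / 140,809 = 11.45%.
Headline unemployment rate = 11,850 / 138,450 = 8.56%.

Broad underutilization rate ≈ 11.45%; headline unemployment rate ≈ 8.56%.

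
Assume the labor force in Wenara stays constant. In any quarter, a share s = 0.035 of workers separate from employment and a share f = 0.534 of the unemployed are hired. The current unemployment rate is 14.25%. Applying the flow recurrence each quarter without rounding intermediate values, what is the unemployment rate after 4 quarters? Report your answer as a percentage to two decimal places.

Unemployment rate after four quarters ≈ 6.43%.

With a fixed labor force, u_{t+1} = u_t + s·(1−u_t) − f·u_t = u_t·(1−s−f) + s.
Here 1−s−f = 0.431 and s = 0.035.
u_1 = 0.142500 × 0.431 + 0.035 = 0.096417.
u_2 = 0.096417 × 0.431 + 0.035 = 0.076556.
u_3 = 0.076556 × 0.431 + 0.035 = 0.067996.
u_4 = 0.067996 × 0.431 + 0.035 = 0.064306.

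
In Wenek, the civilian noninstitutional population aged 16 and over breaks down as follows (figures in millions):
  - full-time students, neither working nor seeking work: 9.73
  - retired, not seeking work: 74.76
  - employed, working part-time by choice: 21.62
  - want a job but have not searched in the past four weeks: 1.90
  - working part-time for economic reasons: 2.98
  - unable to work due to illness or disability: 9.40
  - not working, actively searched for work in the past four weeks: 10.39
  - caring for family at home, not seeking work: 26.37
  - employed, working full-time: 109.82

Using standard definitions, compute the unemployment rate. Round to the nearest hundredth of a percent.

Unemployment rate ≈ 7.17%.

Employed = 21.62 + 2.98 + 109.82 = 134.42 million (anyone who worked, including part-time for economic reasons, counts as employed).
Unemployed = 10.39 million.
Labor force = 134.42 + 10.39 = 144.81 million.
Unemployment rate = 10.39 / 144.81 = 7.17%.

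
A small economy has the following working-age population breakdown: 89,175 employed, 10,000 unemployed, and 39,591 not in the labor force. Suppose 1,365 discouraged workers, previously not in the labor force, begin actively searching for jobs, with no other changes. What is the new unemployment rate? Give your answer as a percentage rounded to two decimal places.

New unemployment rate ≈ 11.30%.

Initially, labor force = 89,175 + 10,000 = 99,175, so u = 10,000/99,175 = 10.08%.
After the change, unemployed and labor force both rise by 1,365 → E = 89,175, U = 11,365, labor force = 100,540.
New unemployment rate = 11,365 / 100,540 = 11.30%.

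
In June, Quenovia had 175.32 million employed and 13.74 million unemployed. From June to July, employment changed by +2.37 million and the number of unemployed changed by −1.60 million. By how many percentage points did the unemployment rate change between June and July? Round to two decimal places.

June: labor force = 175.32 + 13.74 = 189.06; u = 13.74/189.06 = 7.27%.
July: labor force = 177.69 + 12.14 = 189.83; u = 12.14/189.83 = 6.40%.
Change = 6.40% − 7.27% = −0.87 pp.

The unemployment rate changed by −0.87 percentage points.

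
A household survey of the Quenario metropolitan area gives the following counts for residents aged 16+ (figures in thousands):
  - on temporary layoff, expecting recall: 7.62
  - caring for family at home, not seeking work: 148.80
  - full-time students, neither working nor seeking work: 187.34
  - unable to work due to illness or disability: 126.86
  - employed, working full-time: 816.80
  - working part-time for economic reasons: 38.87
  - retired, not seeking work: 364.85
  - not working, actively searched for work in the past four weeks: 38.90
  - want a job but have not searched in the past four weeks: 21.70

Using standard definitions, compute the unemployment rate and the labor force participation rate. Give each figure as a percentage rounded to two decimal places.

Employed = 816.80 + 38.87 = 855.67 thousand (anyone who worked, including part-time for economic reasons, counts as employed).
Unemployed = 7.62 + 38.90 = 46.52 thousand (jobless and actively searching, or on temporary layoff).
Labor force = 855.67 + 46.52 = 902.19 thousand.
Not in labor force = 148.80 + 187.34 + 126.86 + 364.85 + 21.70 = 849.55 thousand (those not working and not actively searching are outside the labor force — including those who want a job but have given up searching).
Civilian working-age population = 902.19 + 849.55 = 1,751.74 thousand.
Unemployment rate = 46.52 / 902.19 = 5.16%.
Labor force participation rate = 902.19 / 1,751.74 = 51.50%.

Unemployment rate ≈ 5.16%; labor force participation rate ≈ 51.50%.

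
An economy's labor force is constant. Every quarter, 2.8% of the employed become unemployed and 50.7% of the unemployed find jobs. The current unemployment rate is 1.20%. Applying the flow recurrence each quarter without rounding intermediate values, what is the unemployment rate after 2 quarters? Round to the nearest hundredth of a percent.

With a fixed labor force, u_{t+1} = u_t + s·(1−u_t) − f·u_t = u_t·(1−s−f) + s.
Here 1−s−f = 0.465 and s = 0.028.
u_1 = 0.012000 × 0.465 + 0.028 = 0.033580.
u_2 = 0.033580 × 0.465 + 0.028 = 0.043615.

Unemployment rate after two quarters ≈ 4.36%.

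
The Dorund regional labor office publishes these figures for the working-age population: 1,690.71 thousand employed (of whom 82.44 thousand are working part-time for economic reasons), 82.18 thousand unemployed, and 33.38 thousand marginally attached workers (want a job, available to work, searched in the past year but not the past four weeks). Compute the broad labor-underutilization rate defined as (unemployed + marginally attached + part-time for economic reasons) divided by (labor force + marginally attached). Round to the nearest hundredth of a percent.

Labor force = 1,690.71 + 82.18 = 1,772.89 thousand.
Numerator = 82.18 + 33.38 + 82.44 = 198.00 thousand.
Denominator = 1,772.89 + 33.38 = 1,806.27 thousand.
Broad rate = 198.00 / 1,806.27 = 10.96%.

Broad underutilization rate ≈ 10.96%.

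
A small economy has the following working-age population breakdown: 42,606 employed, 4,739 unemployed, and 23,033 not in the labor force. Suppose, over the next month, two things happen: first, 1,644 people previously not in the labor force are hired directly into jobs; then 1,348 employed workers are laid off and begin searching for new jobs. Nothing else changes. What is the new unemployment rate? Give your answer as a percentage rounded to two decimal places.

New unemployment rate ≈ 12.43%.

Initially, labor force = 42,606 + 4,739 = 47,345, so u = 4,739/47,345 = 10.01%.
After the first change, employed and labor force both rise by 1,644; unemployed unchanged → E = 44,250, U = 4,739, labor force = 48,989.
After the second change, employed falls and unemployed rises by 1,348; labor force unchanged → E = 42,902, U = 6,087, labor force = 48,989.
New unemployment rate = 6,087 / 48,989 = 12.43%.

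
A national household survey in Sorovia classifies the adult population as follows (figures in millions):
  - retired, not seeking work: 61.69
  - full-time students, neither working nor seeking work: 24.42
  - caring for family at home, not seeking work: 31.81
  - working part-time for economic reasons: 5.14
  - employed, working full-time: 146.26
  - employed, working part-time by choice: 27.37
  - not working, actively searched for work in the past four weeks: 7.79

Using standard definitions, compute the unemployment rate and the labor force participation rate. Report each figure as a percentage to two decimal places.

Unemployment rate ≈ 4.18%; labor force participation rate ≈ 61.27%.

Employed = 5.14 + 146.26 + 27.37 = 178.77 million (anyone who worked, including part-time for economic reasons, counts as employed).
Unemployed = 7.79 million.
Labor force = 178.77 + 7.79 = 186.56 million.
Not in labor force = 61.69 + 24.42 + 31.81 = 117.92 million (those not working and not actively searching are outside the labor force).
Civilian working-age population = 186.56 + 117.92 = 304.48 million.
Unemployment rate = 7.79 / 186.56 = 4.18%.
Labor force participation rate = 186.56 / 304.48 = 61.27%.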